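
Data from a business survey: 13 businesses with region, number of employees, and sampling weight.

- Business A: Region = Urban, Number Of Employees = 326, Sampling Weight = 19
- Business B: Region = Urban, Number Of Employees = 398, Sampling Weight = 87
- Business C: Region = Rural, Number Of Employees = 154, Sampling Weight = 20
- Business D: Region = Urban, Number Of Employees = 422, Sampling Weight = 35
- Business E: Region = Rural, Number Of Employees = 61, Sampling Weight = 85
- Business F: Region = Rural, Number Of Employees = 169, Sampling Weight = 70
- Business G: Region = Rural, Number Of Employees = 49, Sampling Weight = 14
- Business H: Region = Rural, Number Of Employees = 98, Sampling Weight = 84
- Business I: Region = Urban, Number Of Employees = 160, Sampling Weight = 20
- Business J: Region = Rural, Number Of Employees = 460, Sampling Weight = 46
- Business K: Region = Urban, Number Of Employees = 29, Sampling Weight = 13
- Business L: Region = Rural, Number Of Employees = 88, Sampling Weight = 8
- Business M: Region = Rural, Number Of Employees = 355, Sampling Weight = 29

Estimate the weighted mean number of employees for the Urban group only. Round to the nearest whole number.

Urban rows: A, B, D, I, K
Weighted sum = 326×19 + 398×87 + 422×35 + 160×20 + 29×13
  = 59167
Sum of weights = 19 + 87 + 35 + 20 + 13 = 174
Weighted mean = 59167 / 174 = 340.04023

340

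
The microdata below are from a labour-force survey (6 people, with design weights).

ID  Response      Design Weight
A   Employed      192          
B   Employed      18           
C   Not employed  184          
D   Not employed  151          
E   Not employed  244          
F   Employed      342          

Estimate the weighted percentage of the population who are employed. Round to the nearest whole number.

Sum of weights for 'Employed' = 192 + 18 + 342 = 552
Total weight = 192 + 18 + 184 + 151 + 244 + 342 = 1131
Weighted proportion = 552 / 1131 = 0.48806366 → 48.806366%

49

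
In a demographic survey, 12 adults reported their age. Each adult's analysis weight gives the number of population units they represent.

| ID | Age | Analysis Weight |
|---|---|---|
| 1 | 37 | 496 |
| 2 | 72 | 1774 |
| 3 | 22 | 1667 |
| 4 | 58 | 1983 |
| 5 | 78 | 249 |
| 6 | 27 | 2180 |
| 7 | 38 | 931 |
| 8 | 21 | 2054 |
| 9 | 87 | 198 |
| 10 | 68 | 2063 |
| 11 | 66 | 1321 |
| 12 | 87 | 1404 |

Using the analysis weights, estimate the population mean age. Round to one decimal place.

50.3

Weighted sum = 37×496 + 72×1774 + 22×1667 + 58×1983 + 78×249 + 27×2180 + 38×931 + 21×2054 + 87×198 + 68×2063 + 66×1321 + 87×1404
  = 821406
Sum of weights = 496 + 1774 + 1667 + 1983 + 249 + 2180 + 931 + 2054 + 198 + 2063 + 1321 + 1404 = 16320
Weighted mean = 821406 / 16320 = 50.33125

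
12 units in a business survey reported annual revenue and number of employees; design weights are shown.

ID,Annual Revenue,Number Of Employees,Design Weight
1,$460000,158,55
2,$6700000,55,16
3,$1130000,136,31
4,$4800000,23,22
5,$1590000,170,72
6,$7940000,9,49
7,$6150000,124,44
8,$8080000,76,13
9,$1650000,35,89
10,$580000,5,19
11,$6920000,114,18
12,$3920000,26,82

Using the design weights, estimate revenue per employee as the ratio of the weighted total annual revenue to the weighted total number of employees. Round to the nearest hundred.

Σ wᵢ·y = 1756180000
Σ wᵢ·x = 158×55 + 55×16 + 136×31 + 23×22 + 170×72 + 9×49 + 124×44 + 76×13 + 35×89 + 5×19 + 114×18 + 26×82
  = 8690 + 880 + 4216 + 506 + 12240 + 441 + 5456 + 988 + 3115 + 95 + 2052 + 2132 = 40811
Ratio = 1756180000 / 40811 = 43032.026

43000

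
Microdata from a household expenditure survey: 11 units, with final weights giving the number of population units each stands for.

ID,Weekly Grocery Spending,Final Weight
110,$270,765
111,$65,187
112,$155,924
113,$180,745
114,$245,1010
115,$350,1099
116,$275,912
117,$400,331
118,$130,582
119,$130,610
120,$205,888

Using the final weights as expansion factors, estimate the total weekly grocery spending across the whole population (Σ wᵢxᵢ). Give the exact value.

Weighted total = 270×765 + 65×187 + 155×924 + 180×745 + 245×1010 + 350×1099 + 275×912 + 400×331 + 130×582 + 130×610 + 205×888
  = 206550 + 12155 + 143220 + 134100 + 247450 + 384650 + 250800 + 132400 + 75660 + 79300 + 182040 = 1848325

1848325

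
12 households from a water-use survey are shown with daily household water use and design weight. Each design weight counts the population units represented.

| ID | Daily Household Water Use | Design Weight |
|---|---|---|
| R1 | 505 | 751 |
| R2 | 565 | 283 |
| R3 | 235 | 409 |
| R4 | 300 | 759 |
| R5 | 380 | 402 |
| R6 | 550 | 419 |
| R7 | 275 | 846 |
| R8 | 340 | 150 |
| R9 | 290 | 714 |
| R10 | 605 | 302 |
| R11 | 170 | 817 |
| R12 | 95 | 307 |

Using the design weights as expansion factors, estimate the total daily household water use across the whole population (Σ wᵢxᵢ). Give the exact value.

Weighted total = 505×751 + 565×283 + 235×409 + 300×759 + 380×402 + 550×419 + 275×846 + 340×150 + 290×714 + 605×302 + 170×817 + 95×307
  = 379255 + 159895 + 96115 + 227700 + 152760 + 230450 + 232650 + 51000 + 207060 + 182710 + 138890 + 29165 = 2087650

2087650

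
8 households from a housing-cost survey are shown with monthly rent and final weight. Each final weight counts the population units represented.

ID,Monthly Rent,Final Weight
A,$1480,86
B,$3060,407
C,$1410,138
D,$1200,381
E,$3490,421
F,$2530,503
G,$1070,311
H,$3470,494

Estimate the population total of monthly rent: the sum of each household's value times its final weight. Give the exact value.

6813310

Weighted total = 1480×86 + 3060×407 + 1410×138 + 1200×381 + 3490×421 + 2530×503 + 1070×311 + 3470×494
  = 6813310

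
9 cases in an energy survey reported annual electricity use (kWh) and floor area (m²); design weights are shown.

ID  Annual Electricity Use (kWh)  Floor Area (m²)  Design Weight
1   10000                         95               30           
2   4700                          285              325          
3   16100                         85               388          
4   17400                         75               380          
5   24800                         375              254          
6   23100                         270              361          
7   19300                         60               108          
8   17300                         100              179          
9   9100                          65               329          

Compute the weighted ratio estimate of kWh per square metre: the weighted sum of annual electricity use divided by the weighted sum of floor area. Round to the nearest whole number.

Σ wᵢ·y = 10000×30 + 4700×325 + 16100×388 + 17400×380 + 24800×254 + 23100×361 + 19300×108 + 17300×179 + 9100×329
  = 300000 + 1527500 + 6246800 + 6612000 + 6299200 + 8339100 + 2084400 + 3096700 + 2993900 = 37499600
Σ wᵢ·x = 95×30 + 285×325 + 85×388 + 75×380 + 375×254 + 270×361 + 60×108 + 100×179 + 65×329
  = 395440
Ratio = 37499600 / 395440 = 94.830063

95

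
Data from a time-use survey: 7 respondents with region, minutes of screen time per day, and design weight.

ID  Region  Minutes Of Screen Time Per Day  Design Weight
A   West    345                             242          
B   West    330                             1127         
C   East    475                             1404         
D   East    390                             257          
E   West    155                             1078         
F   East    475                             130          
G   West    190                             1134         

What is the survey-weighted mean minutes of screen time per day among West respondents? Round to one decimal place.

West rows: A, B, E, G
Weighted sum = 345×242 + 330×1127 + 155×1078 + 190×1134
  = 83490 + 371910 + 167090 + 215460 = 837950
Sum of weights = 242 + 1127 + 1078 + 1134 = 3581
Weighted mean = 837950 / 3581 = 233.99888

234.0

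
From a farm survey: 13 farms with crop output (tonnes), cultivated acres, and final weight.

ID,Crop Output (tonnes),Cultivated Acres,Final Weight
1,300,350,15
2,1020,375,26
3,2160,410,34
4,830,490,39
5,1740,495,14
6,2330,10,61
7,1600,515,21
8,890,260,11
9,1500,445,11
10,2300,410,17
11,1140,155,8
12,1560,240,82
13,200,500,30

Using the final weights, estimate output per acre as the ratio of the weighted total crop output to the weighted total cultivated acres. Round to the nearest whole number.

Σ wᵢ·y = 545350
Σ wᵢ·x = 117050
Ratio = 545350 / 117050 = 4.65912

5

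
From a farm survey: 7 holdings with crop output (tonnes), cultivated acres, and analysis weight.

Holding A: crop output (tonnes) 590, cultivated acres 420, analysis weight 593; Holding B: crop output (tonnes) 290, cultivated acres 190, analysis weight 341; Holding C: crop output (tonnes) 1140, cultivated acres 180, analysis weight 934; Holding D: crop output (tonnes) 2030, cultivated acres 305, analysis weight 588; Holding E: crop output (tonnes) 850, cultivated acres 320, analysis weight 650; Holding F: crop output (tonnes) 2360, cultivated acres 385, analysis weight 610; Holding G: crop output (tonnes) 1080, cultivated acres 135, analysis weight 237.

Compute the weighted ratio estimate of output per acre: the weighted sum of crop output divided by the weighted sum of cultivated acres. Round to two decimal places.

4.36

Σ wᵢ·y = 590×593 + 290×341 + 1140×934 + 2030×588 + 850×650 + 2360×610 + 1080×237
  = 349870 + 98890 + 1064760 + 1193640 + 552500 + 1439600 + 255960 = 4955220
Σ wᵢ·x = 420×593 + 190×341 + 180×934 + 305×588 + 320×650 + 385×610 + 135×237
  = 1136155
Ratio = 4955220 / 1136155 = 4.3613944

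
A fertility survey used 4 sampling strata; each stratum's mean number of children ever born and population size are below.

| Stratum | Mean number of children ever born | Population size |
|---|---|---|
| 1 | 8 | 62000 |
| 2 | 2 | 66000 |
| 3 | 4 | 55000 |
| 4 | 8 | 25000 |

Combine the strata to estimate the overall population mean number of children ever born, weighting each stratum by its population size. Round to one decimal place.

5.0

Σ Nₕ·x̄ₕ = 8×62000 + 2×66000 + 4×55000 + 8×25000
  = 496000 + 132000 + 220000 + 200000 = 1048000
Σ Nₕ = 62000 + 66000 + 55000 + 25000 = 208000
Overall mean = 1048000 / 208000 = 5.0384615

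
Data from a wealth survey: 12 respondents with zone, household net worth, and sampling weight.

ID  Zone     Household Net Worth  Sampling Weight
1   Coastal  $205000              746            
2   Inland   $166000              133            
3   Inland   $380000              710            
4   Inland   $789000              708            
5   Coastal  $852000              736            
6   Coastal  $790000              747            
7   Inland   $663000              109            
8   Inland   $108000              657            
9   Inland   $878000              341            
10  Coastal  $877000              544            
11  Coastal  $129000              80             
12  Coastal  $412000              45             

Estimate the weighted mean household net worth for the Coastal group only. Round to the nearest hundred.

Coastal rows: 1, 5, 6, 10, 11, 12
Weighted sum = 205000×746 + 852000×736 + 790000×747 + 877000×544 + 129000×80 + 412000×45
  = 1876080000
Sum of weights = 2898
Weighted mean = 1876080000 / 2898 = 647370.6

647400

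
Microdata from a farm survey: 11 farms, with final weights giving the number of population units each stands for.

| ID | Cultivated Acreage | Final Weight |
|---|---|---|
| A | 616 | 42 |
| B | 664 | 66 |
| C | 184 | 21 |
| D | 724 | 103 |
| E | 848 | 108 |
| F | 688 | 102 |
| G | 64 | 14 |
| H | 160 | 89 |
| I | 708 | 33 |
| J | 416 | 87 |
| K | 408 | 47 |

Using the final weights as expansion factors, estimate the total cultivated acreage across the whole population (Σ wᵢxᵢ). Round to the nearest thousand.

Weighted total = 616×42 + 664×66 + 184×21 + 724×103 + 848×108 + 688×102 + 64×14 + 160×89 + 708×33 + 416×87 + 408×47
  = 25872 + 43824 + 3864 + 74572 + 91584 + 70176 + 896 + 14240 + 23364 + 36192 + 19176 = 403760

404000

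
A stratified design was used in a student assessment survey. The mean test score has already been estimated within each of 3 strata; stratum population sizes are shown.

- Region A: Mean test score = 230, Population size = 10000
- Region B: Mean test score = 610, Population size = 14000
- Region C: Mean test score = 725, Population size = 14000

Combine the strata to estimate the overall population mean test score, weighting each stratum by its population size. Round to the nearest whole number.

552

Σ Nₕ·x̄ₕ = 20990000
Σ Nₕ = 10000 + 14000 + 14000 = 38000
Overall mean = 20990000 / 38000 = 552.36842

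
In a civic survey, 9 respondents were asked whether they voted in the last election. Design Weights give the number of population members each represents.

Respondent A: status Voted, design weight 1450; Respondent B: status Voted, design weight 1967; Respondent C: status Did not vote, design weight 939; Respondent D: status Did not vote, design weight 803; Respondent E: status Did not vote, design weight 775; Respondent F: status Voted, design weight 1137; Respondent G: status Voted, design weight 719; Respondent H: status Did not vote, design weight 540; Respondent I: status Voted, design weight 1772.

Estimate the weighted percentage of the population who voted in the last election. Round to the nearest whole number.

70

Sum of weights for 'Voted' = 1450 + 1967 + 1137 + 719 + 1772 = 7045
Total weight = 1450 + 1967 + 939 + 803 + 775 + 1137 + 719 + 540 + 1772 = 10102
Weighted proportion = 7045 / 10102 = 0.69738666 → 69.738666%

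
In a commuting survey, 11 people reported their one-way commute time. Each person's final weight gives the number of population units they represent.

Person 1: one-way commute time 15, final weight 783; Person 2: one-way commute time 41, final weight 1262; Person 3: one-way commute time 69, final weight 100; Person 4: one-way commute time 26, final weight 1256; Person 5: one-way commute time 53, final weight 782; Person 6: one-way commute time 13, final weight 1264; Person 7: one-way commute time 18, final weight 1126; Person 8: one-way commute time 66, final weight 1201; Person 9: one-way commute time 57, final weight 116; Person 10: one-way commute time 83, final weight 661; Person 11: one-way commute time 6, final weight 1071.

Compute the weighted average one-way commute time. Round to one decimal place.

34.1

Weighted sum = 15×783 + 41×1262 + 69×100 + 26×1256 + 53×782 + 13×1264 + 18×1126 + 66×1201 + 57×116 + 83×661 + 6×1071
  = 11745 + 51742 + 6900 + 32656 + 41446 + 16432 + 20268 + 79266 + 6612 + 54863 + 6426 = 328356
Sum of weights = 783 + 1262 + 100 + 1256 + 782 + 1264 + 1126 + 1201 + 116 + 661 + 1071 = 9622
Weighted mean = 328356 / 9622 = 34.125546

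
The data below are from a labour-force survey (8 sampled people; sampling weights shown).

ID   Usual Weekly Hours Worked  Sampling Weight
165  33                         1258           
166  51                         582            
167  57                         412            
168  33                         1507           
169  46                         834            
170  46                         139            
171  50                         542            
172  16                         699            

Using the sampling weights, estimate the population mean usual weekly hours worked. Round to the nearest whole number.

Weighted sum = 33×1258 + 51×582 + 57×412 + 33×1507 + 46×834 + 46×139 + 50×542 + 16×699
  = 41514 + 29682 + 23484 + 49731 + 38364 + 6394 + 27100 + 11184 = 227453
Sum of weights = 1258 + 582 + 412 + 1507 + 834 + 139 + 542 + 699 = 5973
Weighted mean = 227453 / 5973 = 38.080194

38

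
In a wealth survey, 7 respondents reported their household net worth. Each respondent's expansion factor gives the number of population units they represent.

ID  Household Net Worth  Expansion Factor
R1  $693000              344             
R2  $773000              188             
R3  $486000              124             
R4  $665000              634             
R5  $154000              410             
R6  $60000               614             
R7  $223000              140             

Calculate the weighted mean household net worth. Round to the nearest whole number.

406190

Weighted sum = 693000×344 + 773000×188 + 486000×124 + 665000×634 + 154000×410 + 60000×614 + 223000×140
  = 238392000 + 145324000 + 60264000 + 421610000 + 63140000 + 36840000 + 31220000 = 996790000
Sum of weights = 2454
Weighted mean = 996790000 / 2454 = 406189.89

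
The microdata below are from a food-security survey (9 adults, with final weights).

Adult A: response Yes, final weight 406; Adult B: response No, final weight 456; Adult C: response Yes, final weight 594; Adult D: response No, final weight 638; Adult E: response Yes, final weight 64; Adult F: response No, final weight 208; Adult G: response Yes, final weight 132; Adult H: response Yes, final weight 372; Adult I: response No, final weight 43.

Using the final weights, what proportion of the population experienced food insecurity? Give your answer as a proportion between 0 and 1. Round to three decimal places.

0.538

Sum of weights for 'Yes' = 406 + 594 + 64 + 132 + 372 = 1568
Total weight = 406 + 456 + 594 + 638 + 64 + 208 + 132 + 372 + 43 = 2913
Weighted proportion = 1568 / 2913 = 0.53827669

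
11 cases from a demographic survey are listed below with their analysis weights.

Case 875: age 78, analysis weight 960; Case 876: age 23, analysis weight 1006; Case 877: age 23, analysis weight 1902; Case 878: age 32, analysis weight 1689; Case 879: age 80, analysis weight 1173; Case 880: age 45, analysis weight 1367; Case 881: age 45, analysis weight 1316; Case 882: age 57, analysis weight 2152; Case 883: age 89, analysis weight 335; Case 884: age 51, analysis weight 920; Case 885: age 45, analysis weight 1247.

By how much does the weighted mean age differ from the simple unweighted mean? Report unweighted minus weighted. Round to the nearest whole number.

4

Unweighted sum = 78 + 23 + 23 + 32 + 80 + 45 + 45 + 57 + 89 + 51 + 45 = 568
Unweighted mean = 568 / 11 = 51.636364
Weighted sum = 78×960 + 23×1006 + 23×1902 + 32×1689 + 80×1173 + 45×1367 + 45×1316 + 57×2152 + 89×335 + 51×920 + 45×1247
  = 74880 + 23138 + 43746 + 54048 + 93840 + 61515 + 59220 + 122664 + 29815 + 46920 + 56115 = 665901
Sum of weights = 960 + 1006 + 1902 + 1689 + 1173 + 1367 + 1316 + 2152 + 335 + 920 + 1247 = 14067
Weighted mean = 665901 / 14067 = 47.337812
Difference (unweighted minus weighted) = 4.2985517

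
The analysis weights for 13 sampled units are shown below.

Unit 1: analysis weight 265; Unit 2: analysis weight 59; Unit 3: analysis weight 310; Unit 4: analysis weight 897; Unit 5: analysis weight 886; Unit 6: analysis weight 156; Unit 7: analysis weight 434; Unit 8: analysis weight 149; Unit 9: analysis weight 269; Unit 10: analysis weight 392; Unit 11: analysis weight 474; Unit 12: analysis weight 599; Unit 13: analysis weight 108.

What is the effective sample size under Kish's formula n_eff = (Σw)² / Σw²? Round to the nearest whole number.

Σ wᵢ = 4998
Σ wᵢ² = 2815470
n_eff = 4998² / 2815470 = 24980004 / 2815470 = 8.8724099

9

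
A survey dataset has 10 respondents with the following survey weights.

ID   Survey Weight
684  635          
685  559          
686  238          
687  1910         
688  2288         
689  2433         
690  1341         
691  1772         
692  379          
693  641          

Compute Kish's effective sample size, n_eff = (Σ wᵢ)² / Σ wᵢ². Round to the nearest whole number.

Σ wᵢ = 12196
Σ wᵢ² = 403225 + 312481 + 56644 + 3648100 + 5234944 + 5919489 + 1798281 + 3139984 + 143641 + 410881 = 21067670
n_eff = 12196² / 21067670 = 148742416 / 21067670 = 7.0602215

7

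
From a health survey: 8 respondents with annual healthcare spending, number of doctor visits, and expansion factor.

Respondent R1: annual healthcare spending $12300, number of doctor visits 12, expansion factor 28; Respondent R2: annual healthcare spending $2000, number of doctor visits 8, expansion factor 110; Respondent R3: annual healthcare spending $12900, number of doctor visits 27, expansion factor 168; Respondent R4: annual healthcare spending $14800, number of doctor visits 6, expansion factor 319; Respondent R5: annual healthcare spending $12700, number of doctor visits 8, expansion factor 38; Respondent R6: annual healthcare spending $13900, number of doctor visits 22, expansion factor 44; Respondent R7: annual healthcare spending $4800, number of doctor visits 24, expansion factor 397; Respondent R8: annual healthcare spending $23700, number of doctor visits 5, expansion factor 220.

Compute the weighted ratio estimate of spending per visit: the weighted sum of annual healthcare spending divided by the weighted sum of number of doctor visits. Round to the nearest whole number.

801

Σ wᵢ·y = 12300×28 + 2000×110 + 12900×168 + 14800×319 + 12700×38 + 13900×44 + 4800×397 + 23700×220
  = 344400 + 220000 + 2167200 + 4721200 + 482600 + 611600 + 1905600 + 5214000 = 15666600
Σ wᵢ·x = 12×28 + 8×110 + 27×168 + 6×319 + 8×38 + 22×44 + 24×397 + 5×220
  = 336 + 880 + 4536 + 1914 + 304 + 968 + 9528 + 1100 = 19566
Ratio = 15666600 / 19566 = 800.70531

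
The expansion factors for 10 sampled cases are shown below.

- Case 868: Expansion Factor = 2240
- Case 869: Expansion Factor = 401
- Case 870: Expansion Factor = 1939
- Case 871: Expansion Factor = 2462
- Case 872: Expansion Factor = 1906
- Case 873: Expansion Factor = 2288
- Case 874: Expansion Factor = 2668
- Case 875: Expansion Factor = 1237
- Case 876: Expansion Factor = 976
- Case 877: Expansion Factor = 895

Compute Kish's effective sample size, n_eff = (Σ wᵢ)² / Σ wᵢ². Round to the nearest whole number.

8

Σ wᵢ = 2240 + 401 + 1939 + 2462 + 1906 + 2288 + 2668 + 1237 + 976 + 895 = 17012
Σ wᵢ² = 5017600 + 160801 + 3759721 + 6061444 + 3632836 + 5234944 + 7118224 + 1530169 + 952576 + 801025 = 34269340
n_eff = 17012² / 34269340 = 289408144 / 34269340 = 8.4451041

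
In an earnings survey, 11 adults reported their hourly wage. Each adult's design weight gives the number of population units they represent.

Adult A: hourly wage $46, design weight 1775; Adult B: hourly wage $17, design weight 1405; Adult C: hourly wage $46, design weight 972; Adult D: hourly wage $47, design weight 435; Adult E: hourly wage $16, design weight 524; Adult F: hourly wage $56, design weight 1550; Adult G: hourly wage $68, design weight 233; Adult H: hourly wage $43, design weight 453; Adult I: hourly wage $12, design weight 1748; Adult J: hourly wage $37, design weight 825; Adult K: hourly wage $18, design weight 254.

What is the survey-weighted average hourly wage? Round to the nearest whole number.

Weighted sum = 46×1775 + 17×1405 + 46×972 + 47×435 + 16×524 + 56×1550 + 68×233 + 43×453 + 12×1748 + 37×825 + 18×254
  = 81650 + 23885 + 44712 + 20445 + 8384 + 86800 + 15844 + 19479 + 20976 + 30525 + 4572 = 357272
Sum of weights = 10174
Weighted mean = 357272 / 10174 = 35.116178

35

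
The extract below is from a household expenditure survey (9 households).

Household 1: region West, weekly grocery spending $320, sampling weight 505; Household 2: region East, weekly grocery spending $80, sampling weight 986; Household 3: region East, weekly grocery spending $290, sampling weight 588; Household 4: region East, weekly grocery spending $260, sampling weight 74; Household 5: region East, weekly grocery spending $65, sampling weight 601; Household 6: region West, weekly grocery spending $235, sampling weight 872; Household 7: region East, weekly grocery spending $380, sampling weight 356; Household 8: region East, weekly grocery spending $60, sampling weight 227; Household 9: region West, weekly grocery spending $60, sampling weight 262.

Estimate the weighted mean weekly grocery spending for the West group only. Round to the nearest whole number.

233

West rows: 1, 6, 9
Weighted sum = 320×505 + 235×872 + 60×262
  = 161600 + 204920 + 15720 = 382240
Sum of weights = 505 + 872 + 262 = 1639
Weighted mean = 382240 / 1639 = 233.21538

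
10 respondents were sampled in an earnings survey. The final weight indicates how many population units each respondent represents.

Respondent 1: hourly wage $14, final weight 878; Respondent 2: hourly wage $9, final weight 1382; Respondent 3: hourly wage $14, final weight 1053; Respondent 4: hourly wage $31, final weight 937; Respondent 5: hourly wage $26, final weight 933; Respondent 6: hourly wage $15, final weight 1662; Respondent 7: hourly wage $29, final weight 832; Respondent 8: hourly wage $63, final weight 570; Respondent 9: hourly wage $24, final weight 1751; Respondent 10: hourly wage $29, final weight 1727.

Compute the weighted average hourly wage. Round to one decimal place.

Weighted sum = 269852
Sum of weights = 878 + 1382 + 1053 + 937 + 933 + 1662 + 832 + 570 + 1751 + 1727 = 11725
Weighted mean = 269852 / 11725 = 23.015096

23.0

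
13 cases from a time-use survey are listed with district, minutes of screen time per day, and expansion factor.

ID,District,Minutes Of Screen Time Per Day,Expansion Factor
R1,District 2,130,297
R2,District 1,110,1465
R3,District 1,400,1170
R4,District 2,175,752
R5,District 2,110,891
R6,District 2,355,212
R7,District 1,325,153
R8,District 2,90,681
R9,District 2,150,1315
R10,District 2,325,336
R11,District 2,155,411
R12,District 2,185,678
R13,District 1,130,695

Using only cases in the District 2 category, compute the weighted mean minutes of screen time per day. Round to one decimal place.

161.6

District 2 rows: R1, R4, R5, R6, R8, R9, R10, R11, R12
Weighted sum = 130×297 + 175×752 + 110×891 + 355×212 + 90×681 + 150×1315 + 325×336 + 155×411 + 185×678
  = 38610 + 131600 + 98010 + 75260 + 61290 + 197250 + 109200 + 63705 + 125430 = 900355
Sum of weights = 5573
Weighted mean = 900355 / 5573 = 161.55661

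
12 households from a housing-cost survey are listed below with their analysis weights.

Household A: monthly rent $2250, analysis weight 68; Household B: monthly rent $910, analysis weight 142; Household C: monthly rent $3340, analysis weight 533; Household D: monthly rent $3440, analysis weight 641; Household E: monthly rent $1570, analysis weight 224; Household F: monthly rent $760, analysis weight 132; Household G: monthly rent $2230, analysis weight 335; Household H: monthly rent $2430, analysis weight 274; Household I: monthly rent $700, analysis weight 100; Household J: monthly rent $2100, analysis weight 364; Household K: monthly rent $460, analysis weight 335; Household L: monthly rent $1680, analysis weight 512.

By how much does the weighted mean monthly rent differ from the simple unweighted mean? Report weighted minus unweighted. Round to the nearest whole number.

Unweighted sum = 2250 + 910 + 3340 + 3440 + 1570 + 760 + 2230 + 2430 + 700 + 2100 + 460 + 1680 = 21870
Unweighted mean = 21870 / 12 = 1822.5
Weighted sum = 2250×68 + 910×142 + 3340×533 + 3440×641 + 1570×224 + 760×132 + 2230×335 + 2430×274 + 700×100 + 2100×364 + 460×335 + 1680×512
  = 153000 + 129220 + 1780220 + 2205040 + 351680 + 100320 + 747050 + 665820 + 70000 + 764400 + 154100 + 860160 = 7981010
Sum of weights = 68 + 142 + 533 + 641 + 224 + 132 + 335 + 274 + 100 + 364 + 335 + 512 = 3660
Weighted mean = 7981010 / 3660 = 2180.6038
Difference (weighted minus unweighted) = 358.10383

358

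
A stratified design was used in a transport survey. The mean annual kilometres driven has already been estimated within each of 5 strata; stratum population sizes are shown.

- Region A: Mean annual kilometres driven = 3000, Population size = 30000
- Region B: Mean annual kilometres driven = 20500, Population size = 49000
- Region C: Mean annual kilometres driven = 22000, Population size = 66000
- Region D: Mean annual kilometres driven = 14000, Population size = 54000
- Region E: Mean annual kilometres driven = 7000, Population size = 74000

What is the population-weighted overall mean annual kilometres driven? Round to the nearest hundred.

Σ Nₕ·x̄ₕ = 3000×30000 + 20500×49000 + 22000×66000 + 14000×54000 + 7000×74000
  = 90000000 + 1004500000 + 1452000000 + 756000000 + 518000000 = 3820500000
Σ Nₕ = 30000 + 49000 + 66000 + 54000 + 74000 = 273000
Overall mean = 3820500000 / 273000 = 13994.505

14000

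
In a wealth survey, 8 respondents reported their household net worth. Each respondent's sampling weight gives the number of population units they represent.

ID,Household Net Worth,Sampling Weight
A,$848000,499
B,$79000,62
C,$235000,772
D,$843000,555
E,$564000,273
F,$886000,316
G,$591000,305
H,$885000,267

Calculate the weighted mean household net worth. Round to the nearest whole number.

Weighted sum = 848000×499 + 79000×62 + 235000×772 + 843000×555 + 564000×273 + 886000×316 + 591000×305 + 885000×267
  = 1927833000
Sum of weights = 3049
Weighted mean = 1927833000 / 3049 = 632283.7

632284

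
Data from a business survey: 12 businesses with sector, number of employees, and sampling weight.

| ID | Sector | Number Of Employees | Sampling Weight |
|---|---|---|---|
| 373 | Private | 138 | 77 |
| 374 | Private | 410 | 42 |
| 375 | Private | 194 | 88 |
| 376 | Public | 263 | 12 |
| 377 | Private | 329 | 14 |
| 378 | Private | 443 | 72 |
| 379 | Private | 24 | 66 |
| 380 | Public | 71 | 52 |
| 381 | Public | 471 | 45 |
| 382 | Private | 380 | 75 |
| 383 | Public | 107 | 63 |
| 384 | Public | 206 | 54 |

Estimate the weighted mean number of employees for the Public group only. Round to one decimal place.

Public rows: 376, 380, 381, 383, 384
Weighted sum = 263×12 + 71×52 + 471×45 + 107×63 + 206×54
  = 45908
Sum of weights = 12 + 52 + 45 + 63 + 54 = 226
Weighted mean = 45908 / 226 = 203.13274

203.1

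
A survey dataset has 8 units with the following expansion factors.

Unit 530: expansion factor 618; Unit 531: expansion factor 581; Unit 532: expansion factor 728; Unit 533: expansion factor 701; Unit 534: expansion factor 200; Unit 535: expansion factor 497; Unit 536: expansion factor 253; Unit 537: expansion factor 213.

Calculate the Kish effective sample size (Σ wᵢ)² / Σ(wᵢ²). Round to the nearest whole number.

7

Σ wᵢ = 3791
Σ wᵢ² = 381924 + 337561 + 529984 + 491401 + 40000 + 247009 + 64009 + 45369 = 2137257
n_eff = 3791² / 2137257 = 14371681 / 2137257 = 6.7243579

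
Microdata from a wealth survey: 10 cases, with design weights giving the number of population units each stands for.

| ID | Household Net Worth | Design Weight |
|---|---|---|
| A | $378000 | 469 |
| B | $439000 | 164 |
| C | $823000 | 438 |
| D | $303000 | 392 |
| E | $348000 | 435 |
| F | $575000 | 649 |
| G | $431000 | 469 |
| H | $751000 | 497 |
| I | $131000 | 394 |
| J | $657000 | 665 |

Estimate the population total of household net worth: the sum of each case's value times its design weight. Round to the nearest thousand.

Weighted total = 378000×469 + 439000×164 + 823000×438 + 303000×392 + 348000×435 + 575000×649 + 431000×469 + 751000×497 + 131000×394 + 657000×665
  = 177282000 + 71996000 + 360474000 + 118776000 + 151380000 + 373175000 + 202139000 + 373247000 + 51614000 + 436905000 = 2316988000

2316988000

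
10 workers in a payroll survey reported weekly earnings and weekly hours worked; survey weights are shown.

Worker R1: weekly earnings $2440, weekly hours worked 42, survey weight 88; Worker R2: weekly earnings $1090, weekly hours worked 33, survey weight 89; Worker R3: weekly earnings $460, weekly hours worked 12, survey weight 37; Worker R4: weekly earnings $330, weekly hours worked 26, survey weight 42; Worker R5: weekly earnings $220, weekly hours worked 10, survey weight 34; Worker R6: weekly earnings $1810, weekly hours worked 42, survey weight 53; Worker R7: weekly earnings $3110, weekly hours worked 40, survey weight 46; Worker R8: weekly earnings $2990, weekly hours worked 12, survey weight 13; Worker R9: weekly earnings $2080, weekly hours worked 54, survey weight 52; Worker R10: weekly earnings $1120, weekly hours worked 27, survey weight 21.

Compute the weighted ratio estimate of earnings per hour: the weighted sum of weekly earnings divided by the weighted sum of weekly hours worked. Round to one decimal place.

47.2

Σ wᵢ·y = 2440×88 + 1090×89 + 460×37 + 330×42 + 220×34 + 1810×53 + 3110×46 + 2990×13 + 2080×52 + 1120×21
  = 214720 + 97010 + 17020 + 13860 + 7480 + 95930 + 143060 + 38870 + 108160 + 23520 = 759630
Σ wᵢ·x = 42×88 + 33×89 + 12×37 + 26×42 + 10×34 + 42×53 + 40×46 + 12×13 + 54×52 + 27×21
  = 16106
Ratio = 759630 / 16106 = 47.164411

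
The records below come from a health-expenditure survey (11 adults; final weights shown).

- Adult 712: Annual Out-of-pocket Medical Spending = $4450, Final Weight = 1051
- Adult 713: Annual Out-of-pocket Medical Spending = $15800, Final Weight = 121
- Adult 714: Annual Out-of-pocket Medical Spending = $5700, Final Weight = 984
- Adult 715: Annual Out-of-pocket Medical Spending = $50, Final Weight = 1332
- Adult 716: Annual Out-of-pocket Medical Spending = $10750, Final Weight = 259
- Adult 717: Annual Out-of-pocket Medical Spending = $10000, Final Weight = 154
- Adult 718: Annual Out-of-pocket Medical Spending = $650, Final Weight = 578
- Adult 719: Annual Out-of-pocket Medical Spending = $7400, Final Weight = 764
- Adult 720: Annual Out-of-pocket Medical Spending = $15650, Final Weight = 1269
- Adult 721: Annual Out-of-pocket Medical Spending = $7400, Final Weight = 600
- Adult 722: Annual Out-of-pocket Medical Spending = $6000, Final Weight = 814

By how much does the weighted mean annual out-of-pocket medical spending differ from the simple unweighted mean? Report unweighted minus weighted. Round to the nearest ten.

1090

Unweighted sum = 4450 + 15800 + 5700 + 50 + 10750 + 10000 + 650 + 7400 + 15650 + 7400 + 6000 = 83850
Unweighted mean = 83850 / 11 = 7622.7273
Weighted sum = 4450×1051 + 15800×121 + 5700×984 + 50×1332 + 10750×259 + 10000×154 + 650×578 + 7400×764 + 15650×1269 + 7400×600 + 6000×814
  = 51801550
Sum of weights = 1051 + 121 + 984 + 1332 + 259 + 154 + 578 + 764 + 1269 + 600 + 814 = 7926
Weighted mean = 51801550 / 7926 = 6535.6485
Difference (unweighted minus weighted) = 1087.0788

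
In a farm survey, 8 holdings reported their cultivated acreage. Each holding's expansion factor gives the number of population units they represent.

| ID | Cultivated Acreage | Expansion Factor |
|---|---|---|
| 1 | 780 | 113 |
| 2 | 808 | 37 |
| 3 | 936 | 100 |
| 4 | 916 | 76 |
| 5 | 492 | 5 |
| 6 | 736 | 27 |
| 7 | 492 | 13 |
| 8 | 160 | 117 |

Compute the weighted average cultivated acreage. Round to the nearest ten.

Weighted sum = 328700
Sum of weights = 113 + 37 + 100 + 76 + 5 + 27 + 13 + 117 = 488
Weighted mean = 328700 / 488 = 673.56557

670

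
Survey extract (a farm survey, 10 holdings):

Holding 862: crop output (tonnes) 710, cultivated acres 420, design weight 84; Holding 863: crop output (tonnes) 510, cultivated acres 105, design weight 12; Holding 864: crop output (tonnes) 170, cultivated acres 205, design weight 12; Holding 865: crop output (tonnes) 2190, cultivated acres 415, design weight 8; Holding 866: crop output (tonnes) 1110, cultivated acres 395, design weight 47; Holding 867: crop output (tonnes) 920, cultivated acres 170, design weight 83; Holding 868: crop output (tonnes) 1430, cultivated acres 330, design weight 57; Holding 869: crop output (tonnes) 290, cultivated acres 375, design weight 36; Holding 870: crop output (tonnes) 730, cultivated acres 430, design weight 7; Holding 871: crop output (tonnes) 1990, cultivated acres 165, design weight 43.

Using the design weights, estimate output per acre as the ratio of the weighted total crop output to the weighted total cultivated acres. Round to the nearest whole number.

3

Σ wᵢ·y = 710×84 + 510×12 + 170×12 + 2190×8 + 1110×47 + 920×83 + 1430×57 + 290×36 + 730×7 + 1990×43
  = 396480
Σ wᵢ·x = 420×84 + 105×12 + 205×12 + 415×8 + 395×47 + 170×83 + 330×57 + 375×36 + 430×7 + 165×43
  = 35280 + 1260 + 2460 + 3320 + 18565 + 14110 + 18810 + 13500 + 3010 + 7095 = 117410
Ratio = 396480 / 117410 = 3.3768844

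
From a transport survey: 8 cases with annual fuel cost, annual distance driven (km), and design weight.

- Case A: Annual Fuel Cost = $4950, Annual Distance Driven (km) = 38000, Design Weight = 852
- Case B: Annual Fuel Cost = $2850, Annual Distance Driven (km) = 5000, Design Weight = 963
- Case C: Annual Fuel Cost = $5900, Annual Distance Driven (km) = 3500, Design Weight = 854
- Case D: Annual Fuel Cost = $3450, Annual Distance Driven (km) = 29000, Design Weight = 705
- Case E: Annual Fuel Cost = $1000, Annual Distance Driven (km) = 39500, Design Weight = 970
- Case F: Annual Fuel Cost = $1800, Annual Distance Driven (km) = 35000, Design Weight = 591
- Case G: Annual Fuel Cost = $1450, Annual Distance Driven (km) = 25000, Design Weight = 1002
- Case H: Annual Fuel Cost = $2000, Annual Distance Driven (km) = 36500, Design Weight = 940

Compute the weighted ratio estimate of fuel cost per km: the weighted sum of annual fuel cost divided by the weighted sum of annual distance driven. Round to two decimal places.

0.11

Σ wᵢ·y = 4950×852 + 2850×963 + 5900×854 + 3450×705 + 1000×970 + 1800×591 + 1450×1002 + 2000×940
  = 4217400 + 2744550 + 5038600 + 2432250 + 970000 + 1063800 + 1452900 + 1880000 = 19799500
Σ wᵢ·x = 38000×852 + 5000×963 + 3500×854 + 29000×705 + 39500×970 + 35000×591 + 25000×1002 + 36500×940
  = 32376000 + 4815000 + 2989000 + 20445000 + 38315000 + 20685000 + 25050000 + 34310000 = 178985000
Ratio = 19799500 / 178985000 = 0.110621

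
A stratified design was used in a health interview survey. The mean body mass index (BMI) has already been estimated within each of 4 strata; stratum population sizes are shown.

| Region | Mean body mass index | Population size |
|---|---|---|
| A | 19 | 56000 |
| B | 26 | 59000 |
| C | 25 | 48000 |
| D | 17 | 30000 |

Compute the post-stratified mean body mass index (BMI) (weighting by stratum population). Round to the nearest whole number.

22

Σ Nₕ·x̄ₕ = 19×56000 + 26×59000 + 25×48000 + 17×30000
  = 1064000 + 1534000 + 1200000 + 510000 = 4308000
Σ Nₕ = 56000 + 59000 + 48000 + 30000 = 193000
Overall mean = 4308000 / 193000 = 22.321244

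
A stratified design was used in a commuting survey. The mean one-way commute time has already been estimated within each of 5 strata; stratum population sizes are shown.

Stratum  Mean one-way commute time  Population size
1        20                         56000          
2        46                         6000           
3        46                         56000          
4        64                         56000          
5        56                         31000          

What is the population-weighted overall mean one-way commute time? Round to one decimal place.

45.3

Σ Nₕ·x̄ₕ = 20×56000 + 46×6000 + 46×56000 + 64×56000 + 56×31000
  = 1120000 + 276000 + 2576000 + 3584000 + 1736000 = 9292000
Σ Nₕ = 56000 + 6000 + 56000 + 56000 + 31000 = 205000
Overall mean = 9292000 / 205000 = 45.326829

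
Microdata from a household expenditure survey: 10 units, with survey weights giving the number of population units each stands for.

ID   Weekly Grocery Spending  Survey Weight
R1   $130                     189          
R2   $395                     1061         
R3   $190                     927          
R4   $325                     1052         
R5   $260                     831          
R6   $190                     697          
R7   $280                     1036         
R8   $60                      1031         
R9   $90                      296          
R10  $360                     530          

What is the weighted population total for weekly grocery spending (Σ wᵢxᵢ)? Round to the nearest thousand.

1880000

Weighted total = 130×189 + 395×1061 + 190×927 + 325×1052 + 260×831 + 190×697 + 280×1036 + 60×1031 + 90×296 + 360×530
  = 24570 + 419095 + 176130 + 341900 + 216060 + 132430 + 290080 + 61860 + 26640 + 190800 = 1879565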